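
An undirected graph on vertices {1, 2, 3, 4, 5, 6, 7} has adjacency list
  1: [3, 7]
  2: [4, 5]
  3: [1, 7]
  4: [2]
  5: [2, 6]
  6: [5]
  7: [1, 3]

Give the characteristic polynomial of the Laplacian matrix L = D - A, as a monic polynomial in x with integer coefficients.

x^7 - 12x^6 + 55x^5 - 118x^4 + 114x^3 - 36x^2

Reading degrees in the order [1, 2, 3, 4, 5, 6, 7] gives [2, 2, 2, 1, 2, 1, 2]; set D = diag(2, 2, 2, 1, 2, 1, 2) and form L = D - A. Computing det(xI - L) by cofactor expansion (or equivalently via sum-over-permutations) gives x^7 - 12x^6 + 55x^5 - 118x^4 + 114x^3 - 36x^2. The coefficient of x^6 equals -trace(L) = -12, matching the sum of degrees. The largest eigenvalue, 3.4142, is at most the vertex count 7.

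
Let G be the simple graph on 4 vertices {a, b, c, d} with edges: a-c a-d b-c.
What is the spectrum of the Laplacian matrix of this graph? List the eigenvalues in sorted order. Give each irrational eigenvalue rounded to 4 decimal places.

With the vertex order [a, b, c, d], the degrees are [2, 1, 2, 1], giving D = diag(2, 1, 2, 1) and L = D - A. Since every row of L sums to 0, the all-ones vector is in the kernel and 0 is an eigenvalue. The single zero eigenvalue shows the graph is connected. The eigenvalues sum to 6, which equals trace(L) = 2|E|.

[0, 0.5858, 2, 3.4142]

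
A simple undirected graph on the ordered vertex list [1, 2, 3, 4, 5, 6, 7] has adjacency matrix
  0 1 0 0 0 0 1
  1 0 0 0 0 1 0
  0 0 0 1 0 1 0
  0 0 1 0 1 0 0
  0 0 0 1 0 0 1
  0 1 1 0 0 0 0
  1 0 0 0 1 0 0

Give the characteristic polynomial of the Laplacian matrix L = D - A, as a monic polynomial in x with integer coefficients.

x^7 - 14x^6 + 77x^5 - 210x^4 + 294x^3 - 196x^2 + 49x

With the vertex order [1, 2, 3, 4, 5, 6, 7], the degrees are [2, 2, 2, 2, 2, 2, 2], giving D = diag(2, 2, 2, 2, 2, 2, 2) and L = D - A. Computing det(xI - L) by cofactor expansion (or equivalently via sum-over-permutations) gives x^7 - 14x^6 + 77x^5 - 210x^4 + 294x^3 - 196x^2 + 49x. Since p(0) = det(-L) = 0, x divides p(x).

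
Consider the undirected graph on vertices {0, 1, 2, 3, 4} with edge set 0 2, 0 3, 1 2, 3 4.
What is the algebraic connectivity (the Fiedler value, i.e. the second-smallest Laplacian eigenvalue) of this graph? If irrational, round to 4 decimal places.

0.3820

Reading degrees in the order [0, 1, 2, 3, 4] gives [2, 1, 2, 2, 1]; set D = diag(2, 1, 2, 2, 1) and form L = D - A. The sorted Laplacian eigenvalues are [0, 0.3820, 1.3820, 2.6180, 3.6180]; the algebraic connectivity is the second entry, 0.3820.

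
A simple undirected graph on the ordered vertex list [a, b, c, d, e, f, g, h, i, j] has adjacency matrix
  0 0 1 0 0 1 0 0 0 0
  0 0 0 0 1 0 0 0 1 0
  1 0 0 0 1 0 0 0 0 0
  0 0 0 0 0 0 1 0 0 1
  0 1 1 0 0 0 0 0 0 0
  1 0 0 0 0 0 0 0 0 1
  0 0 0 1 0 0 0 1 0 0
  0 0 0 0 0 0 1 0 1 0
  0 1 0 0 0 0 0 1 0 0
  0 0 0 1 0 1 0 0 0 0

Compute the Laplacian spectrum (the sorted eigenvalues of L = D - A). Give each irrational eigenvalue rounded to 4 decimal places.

[0, 0.3820, 0.3820, 1.3820, 1.3820, 2.6180, 2.6180, 3.6180, 3.6180, 4]

Reading degrees in the order [a, b, c, d, e, f, g, h, i, j] gives [2, 2, 2, 2, 2, 2, 2, 2, 2, 2]; set D = diag(2, 2, 2, 2, 2, 2, 2, 2, 2, 2) and form L = D - A. L is symmetric positive semidefinite, so every eigenvalue is real and nonnegative. The largest eigenvalue, 4, is at most the vertex count 10.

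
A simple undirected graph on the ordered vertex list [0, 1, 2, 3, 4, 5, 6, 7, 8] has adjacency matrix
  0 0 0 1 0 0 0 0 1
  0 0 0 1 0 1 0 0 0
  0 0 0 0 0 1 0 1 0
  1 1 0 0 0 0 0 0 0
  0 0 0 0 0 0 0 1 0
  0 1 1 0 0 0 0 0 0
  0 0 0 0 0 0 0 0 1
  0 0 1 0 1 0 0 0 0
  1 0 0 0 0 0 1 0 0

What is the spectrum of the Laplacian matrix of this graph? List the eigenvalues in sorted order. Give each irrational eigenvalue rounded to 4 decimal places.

Reading degrees in the order [0, 1, 2, 3, 4, 5, 6, 7, 8] gives [2, 2, 2, 2, 1, 2, 1, 2, 2]; set D = diag(2, 2, 2, 2, 1, 2, 1, 2, 2) and form L = D - A. L is symmetric positive semidefinite, so every eigenvalue is real and nonnegative. The largest eigenvalue, 3.8794, is at most the vertex count 9.

[0, 0.1206, 0.4679, 1, 1.6527, 2.3473, 3, 3.5321, 3.8794]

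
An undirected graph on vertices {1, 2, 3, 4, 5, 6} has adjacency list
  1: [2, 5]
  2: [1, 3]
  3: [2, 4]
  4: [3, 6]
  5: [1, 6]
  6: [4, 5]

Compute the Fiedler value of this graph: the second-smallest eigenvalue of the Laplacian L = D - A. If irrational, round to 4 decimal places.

1

Each diagonal entry of L is the vertex degree and each off-diagonal entry is -1 where an edge is present, 0 otherwise; in the order [1, 2, 3, 4, 5, 6] the diagonal is [2, 2, 2, 2, 2, 2]. Computing the eigenvalues of L and sorting gives [0, 1, 1, 3, 3, 4]. The Fiedler value lambda_2 = 1 is strictly positive, so the graph is connected. By the matrix-tree theorem the graph has (1/6) * product of the nonzero eigenvalues = 6 spanning trees. The largest eigenvalue, 4, is at most the vertex count 6.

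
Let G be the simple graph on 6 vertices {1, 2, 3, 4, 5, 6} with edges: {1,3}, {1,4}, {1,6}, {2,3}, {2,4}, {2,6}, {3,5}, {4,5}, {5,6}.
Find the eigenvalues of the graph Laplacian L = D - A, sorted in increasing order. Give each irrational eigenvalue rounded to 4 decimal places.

[0, 3, 3, 3, 3, 6]

Each diagonal entry of L is the vertex degree and each off-diagonal entry is -1 where an edge is present, 0 otherwise; in the order [1, 2, 3, 4, 5, 6] the diagonal is [3, 3, 3, 3, 3, 3]. L is symmetric positive semidefinite, so every eigenvalue is real and nonnegative. The single zero eigenvalue shows the graph is connected.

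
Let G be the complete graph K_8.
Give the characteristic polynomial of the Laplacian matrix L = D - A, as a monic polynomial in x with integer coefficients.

The graph has 8 vertices and degree multiset [7, 7, 7, 7, 7, 7, 7, 7]; D is the diagonal matrix of degrees and L = D - A. Computing det(xI - L) by cofactor expansion (or equivalently via sum-over-permutations) gives x^8 - 56x^7 + 1344x^6 - 17920x^5 + 143360x^4 - 688128x^3 + 1835008x^2 - 2097152x. The constant term is 0 because L is singular (the all-ones vector lies in its kernel).

x^8 - 56x^7 + 1344x^6 - 17920x^5 + 143360x^4 - 688128x^3 + 1835008x^2 - 2097152x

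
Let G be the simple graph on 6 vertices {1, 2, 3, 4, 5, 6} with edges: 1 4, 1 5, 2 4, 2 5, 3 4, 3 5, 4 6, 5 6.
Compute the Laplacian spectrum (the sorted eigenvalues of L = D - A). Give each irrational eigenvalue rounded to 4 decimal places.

[0, 2, 2, 2, 4, 6]

Reading degrees in the order [1, 2, 3, 4, 5, 6] gives [2, 2, 2, 4, 4, 2]; set D = diag(2, 2, 2, 4, 4, 2) and form L = D - A. L is symmetric positive semidefinite, so every eigenvalue is real and nonnegative. The single zero eigenvalue shows the graph is connected. By the matrix-tree theorem the graph has (1/6) * product of the nonzero eigenvalues = 32 spanning trees.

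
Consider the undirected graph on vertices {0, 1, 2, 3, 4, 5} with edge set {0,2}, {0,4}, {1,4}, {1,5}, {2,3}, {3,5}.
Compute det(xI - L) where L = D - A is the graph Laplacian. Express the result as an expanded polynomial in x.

Each diagonal entry of L is the vertex degree and each off-diagonal entry is -1 where an edge is present, 0 otherwise; in the order [0, 1, 2, 3, 4, 5] the diagonal is [2, 2, 2, 2, 2, 2]. L has integer entries, so p(x) = det(xI - L) has integer coefficients. Expanding the determinant yields x^6 - 12x^5 + 54x^4 - 112x^3 + 105x^2 - 36x. The coefficient of x^5 equals -trace(L) = -12, matching the sum of degrees. By the matrix-tree theorem the graph has (1/6) * product of the nonzero eigenvalues = 6 spanning trees.

x^6 - 12x^5 + 54x^4 - 112x^3 + 105x^2 - 36x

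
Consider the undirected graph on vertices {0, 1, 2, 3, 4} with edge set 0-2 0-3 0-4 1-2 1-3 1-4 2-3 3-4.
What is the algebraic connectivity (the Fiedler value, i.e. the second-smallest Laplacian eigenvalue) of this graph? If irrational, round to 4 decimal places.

With the vertex order [0, 1, 2, 3, 4], the degrees are [3, 3, 3, 4, 3], giving D = diag(3, 3, 3, 4, 3) and L = D - A. Computing the eigenvalues of L and sorting gives [0, 3, 3, 5, 5]. The Fiedler value lambda_2 = 3 is strictly positive, so the graph is connected. By the matrix-tree theorem the graph has (1/5) * product of the nonzero eigenvalues = 45 spanning trees.

3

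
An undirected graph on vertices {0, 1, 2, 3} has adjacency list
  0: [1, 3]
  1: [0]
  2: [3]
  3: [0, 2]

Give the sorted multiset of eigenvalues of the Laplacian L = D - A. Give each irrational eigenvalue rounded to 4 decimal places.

[0, 0.5858, 2, 3.4142]

With the vertex order [0, 1, 2, 3], the degrees are [2, 1, 1, 2], giving D = diag(2, 1, 1, 2) and L = D - A. The multiplicity of 0 as a Laplacian eigenvalue equals the number of connected components. The single zero eigenvalue shows the graph is connected. The largest eigenvalue, 3.4142, is at most the vertex count 4.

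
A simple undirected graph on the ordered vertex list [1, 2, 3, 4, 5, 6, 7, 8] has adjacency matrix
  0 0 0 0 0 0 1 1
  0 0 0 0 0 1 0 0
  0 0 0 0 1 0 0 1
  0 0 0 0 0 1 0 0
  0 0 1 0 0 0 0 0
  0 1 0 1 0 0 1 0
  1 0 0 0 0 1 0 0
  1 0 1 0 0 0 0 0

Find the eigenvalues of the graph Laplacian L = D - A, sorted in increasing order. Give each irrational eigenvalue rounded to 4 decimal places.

[0, 0.1667, 0.7276, 1, 1.6353, 2.6729, 3.5643, 4.2332]

Each diagonal entry of L is the vertex degree and each off-diagonal entry is -1 where an edge is present, 0 otherwise; in the order [1, 2, 3, 4, 5, 6, 7, 8] the diagonal is [2, 1, 2, 1, 1, 3, 2, 2]. Diagonalising L (or applying a numerical eigensolver to the 8x8 matrix) gives the spectrum above. The single zero eigenvalue shows the graph is connected. By the matrix-tree theorem the graph has (1/8) * product of the nonzero eigenvalues = 1 spanning tree.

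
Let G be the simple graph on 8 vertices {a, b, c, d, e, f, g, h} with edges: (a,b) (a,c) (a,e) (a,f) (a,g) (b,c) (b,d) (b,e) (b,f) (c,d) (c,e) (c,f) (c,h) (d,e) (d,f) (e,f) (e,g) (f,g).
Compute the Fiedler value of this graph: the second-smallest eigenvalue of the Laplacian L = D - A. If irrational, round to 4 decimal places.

0.9594

Each diagonal entry of L is the vertex degree and each off-diagonal entry is -1 where an edge is present, 0 otherwise; in the order [a, b, c, d, e, f, g, h] the diagonal is [5, 5, 6, 4, 6, 6, 3, 1]. Computing the eigenvalues of L and sorting gives [0, 0.9594, 2.9057, 4.7360, 6.2865, 6.8255, 7, 7.2869]. The Fiedler value lambda_2 = 0.9594 is strictly positive, so the graph is connected. By the matrix-tree theorem the graph has (1/8) * product of the nonzero eigenvalues = 3612 spanning trees.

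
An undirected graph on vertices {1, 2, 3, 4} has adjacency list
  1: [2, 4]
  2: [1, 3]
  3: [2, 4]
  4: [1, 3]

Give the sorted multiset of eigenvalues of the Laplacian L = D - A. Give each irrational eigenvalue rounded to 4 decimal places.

[0, 2, 2, 4]

Reading degrees in the order [1, 2, 3, 4] gives [2, 2, 2, 2]; set D = diag(2, 2, 2, 2) and form L = D - A. L is symmetric positive semidefinite, so every eigenvalue is real and nonnegative.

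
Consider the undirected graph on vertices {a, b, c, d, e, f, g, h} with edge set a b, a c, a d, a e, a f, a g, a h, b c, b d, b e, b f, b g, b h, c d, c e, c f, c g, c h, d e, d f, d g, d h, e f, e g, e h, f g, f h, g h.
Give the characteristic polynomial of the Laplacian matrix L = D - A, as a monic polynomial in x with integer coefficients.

x^8 - 56x^7 + 1344x^6 - 17920x^5 + 143360x^4 - 688128x^3 + 1835008x^2 - 2097152x

Each diagonal entry of L is the vertex degree and each off-diagonal entry is -1 where an edge is present, 0 otherwise; in the order [a, b, c, d, e, f, g, h] the diagonal is [7, 7, 7, 7, 7, 7, 7, 7]. Computing det(xI - L) by cofactor expansion (or equivalently via sum-over-permutations) gives x^8 - 56x^7 + 1344x^6 - 17920x^5 + 143360x^4 - 688128x^3 + 1835008x^2 - 2097152x. The constant term is 0 because L is singular (the all-ones vector lies in its kernel). By the matrix-tree theorem the graph has (1/8) * product of the nonzero eigenvalues = 262144 spanning trees.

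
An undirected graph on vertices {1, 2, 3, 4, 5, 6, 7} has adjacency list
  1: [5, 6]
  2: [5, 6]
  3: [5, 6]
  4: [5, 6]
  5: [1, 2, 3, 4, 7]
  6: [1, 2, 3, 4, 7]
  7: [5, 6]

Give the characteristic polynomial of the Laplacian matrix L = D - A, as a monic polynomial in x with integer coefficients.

Reading degrees in the order [1, 2, 3, 4, 5, 6, 7] gives [2, 2, 2, 2, 5, 5, 2]; set D = diag(2, 2, 2, 2, 5, 5, 2) and form L = D - A. L has integer entries, so p(x) = det(xI - L) has integer coefficients. Expanding the determinant yields x^7 - 20x^6 + 155x^5 - 600x^4 + 1240x^3 - 1312x^2 + 560x. Since p(0) = det(-L) = 0, x divides p(x).

x^7 - 20x^6 + 155x^5 - 600x^4 + 1240x^3 - 1312x^2 + 560x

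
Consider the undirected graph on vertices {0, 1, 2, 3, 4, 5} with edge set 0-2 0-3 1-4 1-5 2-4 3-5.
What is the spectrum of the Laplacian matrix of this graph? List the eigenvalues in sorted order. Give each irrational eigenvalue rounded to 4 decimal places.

With the vertex order [0, 1, 2, 3, 4, 5], the degrees are [2, 2, 2, 2, 2, 2], giving D = diag(2, 2, 2, 2, 2, 2) and L = D - A. L is symmetric positive semidefinite, so every eigenvalue is real and nonnegative. The single zero eigenvalue shows the graph is connected. By the matrix-tree theorem the graph has (1/6) * product of the nonzero eigenvalues = 6 spanning trees. The largest eigenvalue, 4, is at most the vertex count 6.

[0, 1, 1, 3, 3, 4]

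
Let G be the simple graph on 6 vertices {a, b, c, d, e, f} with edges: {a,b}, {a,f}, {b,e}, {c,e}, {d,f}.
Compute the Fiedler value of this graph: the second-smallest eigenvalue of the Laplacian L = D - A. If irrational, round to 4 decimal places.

0.2679

Each diagonal entry of L is the vertex degree and each off-diagonal entry is -1 where an edge is present, 0 otherwise; in the order [a, b, c, d, e, f] the diagonal is [2, 2, 1, 1, 2, 2]. The sorted Laplacian eigenvalues are [0, 0.2679, 1, 2, 3, 3.7321]; the algebraic connectivity is the second entry, 0.2679. The eigenvalues sum to 10, which equals trace(L) = 2|E|.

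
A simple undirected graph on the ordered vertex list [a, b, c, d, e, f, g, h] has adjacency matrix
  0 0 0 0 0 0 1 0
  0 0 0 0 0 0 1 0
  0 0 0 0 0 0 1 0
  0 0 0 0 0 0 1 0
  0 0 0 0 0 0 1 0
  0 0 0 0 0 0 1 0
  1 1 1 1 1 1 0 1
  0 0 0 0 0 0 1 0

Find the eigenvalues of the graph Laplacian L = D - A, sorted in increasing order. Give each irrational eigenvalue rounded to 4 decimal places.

[0, 1, 1, 1, 1, 1, 1, 8]

Reading degrees in the order [a, b, c, d, e, f, g, h] gives [1, 1, 1, 1, 1, 1, 7, 1]; set D = diag(1, 1, 1, 1, 1, 1, 7, 1) and form L = D - A. Diagonalising L (or applying a numerical eigensolver to the 8x8 matrix) gives the spectrum above. The largest eigenvalue, 8, is at most the vertex count 8.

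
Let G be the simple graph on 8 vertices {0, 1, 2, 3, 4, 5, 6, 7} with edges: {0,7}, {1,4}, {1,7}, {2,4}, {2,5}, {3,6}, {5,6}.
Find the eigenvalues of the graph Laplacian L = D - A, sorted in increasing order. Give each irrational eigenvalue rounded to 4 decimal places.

With the vertex order [0, 1, 2, 3, 4, 5, 6, 7], the degrees are [1, 2, 2, 1, 2, 2, 2, 2], giving D = diag(1, 2, 2, 1, 2, 2, 2, 2) and L = D - A. Diagonalising L (or applying a numerical eigensolver to the 8x8 matrix) gives the spectrum above. There is one zero in the spectrum, matching the 1 component.

[0, 0.1522, 0.5858, 1.2346, 2, 2.7654, 3.4142, 3.8478]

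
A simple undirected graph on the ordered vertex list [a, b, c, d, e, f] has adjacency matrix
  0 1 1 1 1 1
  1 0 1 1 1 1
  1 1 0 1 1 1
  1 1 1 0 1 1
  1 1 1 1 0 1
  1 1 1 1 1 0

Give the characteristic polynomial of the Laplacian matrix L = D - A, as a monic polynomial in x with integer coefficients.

With the vertex order [a, b, c, d, e, f], the degrees are [5, 5, 5, 5, 5, 5], giving D = diag(5, 5, 5, 5, 5, 5) and L = D - A. The eigenvalues of L are [0, 6, 6, 6, 6, 6]; the characteristic polynomial is the product of (x - lambda_i), which multiplies out to x^6 - 30x^5 + 360x^4 - 2160x^3 + 6480x^2 - 7776x. The constant term is 0 because L is singular (the all-ones vector lies in its kernel). The eigenvalues sum to 30, which equals trace(L) = 2|E|. The largest eigenvalue, 6, is at most the vertex count 6.

x^6 - 30x^5 + 360x^4 - 2160x^3 + 6480x^2 - 7776x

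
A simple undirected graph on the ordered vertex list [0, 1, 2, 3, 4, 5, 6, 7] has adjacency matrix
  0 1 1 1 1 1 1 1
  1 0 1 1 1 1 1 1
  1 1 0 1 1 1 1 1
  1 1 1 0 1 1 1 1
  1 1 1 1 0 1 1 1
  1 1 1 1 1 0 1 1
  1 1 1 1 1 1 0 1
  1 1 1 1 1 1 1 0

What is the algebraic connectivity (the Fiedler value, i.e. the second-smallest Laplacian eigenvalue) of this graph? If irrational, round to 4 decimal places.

Reading degrees in the order [0, 1, 2, 3, 4, 5, 6, 7] gives [7, 7, 7, 7, 7, 7, 7, 7]; set D = diag(7, 7, 7, 7, 7, 7, 7, 7) and form L = D - A. The sorted Laplacian eigenvalues are [0, 8, 8, 8, 8, 8, 8, 8]; the algebraic connectivity is the second entry, 8. The eigenvalues sum to 56, which equals trace(L) = 2|E|. There is one zero in the spectrum, matching the 1 component.

8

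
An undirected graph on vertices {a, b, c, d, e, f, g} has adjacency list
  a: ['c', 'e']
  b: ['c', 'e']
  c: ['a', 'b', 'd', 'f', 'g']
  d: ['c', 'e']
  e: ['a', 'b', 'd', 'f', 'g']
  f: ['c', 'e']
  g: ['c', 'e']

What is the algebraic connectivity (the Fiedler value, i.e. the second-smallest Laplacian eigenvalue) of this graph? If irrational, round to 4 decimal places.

Reading degrees in the order [a, b, c, d, e, f, g] gives [2, 2, 5, 2, 5, 2, 2]; set D = diag(2, 2, 5, 2, 5, 2, 2) and form L = D - A. The smallest Laplacian eigenvalue is always 0. The next one, lambda_2 = 2, measures how hard the graph is to disconnect: larger values mean better connectivity. By the matrix-tree theorem the graph has (1/7) * product of the nonzero eigenvalues = 80 spanning trees.

2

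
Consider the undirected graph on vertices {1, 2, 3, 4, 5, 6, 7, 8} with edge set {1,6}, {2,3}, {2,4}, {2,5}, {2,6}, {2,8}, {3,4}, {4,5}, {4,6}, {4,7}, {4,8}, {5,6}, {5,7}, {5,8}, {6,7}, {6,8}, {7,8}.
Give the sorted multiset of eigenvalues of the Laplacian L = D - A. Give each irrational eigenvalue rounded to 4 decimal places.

[0, 0.9469, 1.9869, 4.5891, 6, 6.3964, 6.8846, 7.1962]

With the vertex order [1, 2, 3, 4, 5, 6, 7, 8], the degrees are [1, 5, 2, 6, 5, 6, 4, 5], giving D = diag(1, 5, 2, 6, 5, 6, 4, 5) and L = D - A. Since every row of L sums to 0, the all-ones vector is in the kernel and 0 is an eigenvalue. The single zero eigenvalue shows the graph is connected.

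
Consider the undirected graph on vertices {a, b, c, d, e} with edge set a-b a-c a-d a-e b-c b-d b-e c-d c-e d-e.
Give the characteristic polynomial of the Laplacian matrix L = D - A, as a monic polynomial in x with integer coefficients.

x^5 - 20x^4 + 150x^3 - 500x^2 + 625x

With the vertex order [a, b, c, d, e], the degrees are [4, 4, 4, 4, 4], giving D = diag(4, 4, 4, 4, 4) and L = D - A. Computing det(xI - L) by cofactor expansion (or equivalently via sum-over-permutations) gives x^5 - 20x^4 + 150x^3 - 500x^2 + 625x. The coefficient of x^4 equals -trace(L) = -20, matching the sum of degrees. The eigenvalues sum to 20, which equals trace(L) = 2|E|.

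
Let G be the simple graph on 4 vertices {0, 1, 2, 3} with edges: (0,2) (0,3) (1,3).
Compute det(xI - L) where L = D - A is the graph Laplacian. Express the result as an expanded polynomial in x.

Reading degrees in the order [0, 1, 2, 3] gives [2, 1, 1, 2]; set D = diag(2, 1, 1, 2) and form L = D - A. Computing det(xI - L) by cofactor expansion (or equivalently via sum-over-permutations) gives x^4 - 6x^3 + 10x^2 - 4x. The constant term is 0 because L is singular (the all-ones vector lies in its kernel). By the matrix-tree theorem the graph has (1/4) * product of the nonzero eigenvalues = 1 spanning tree. The largest eigenvalue, 3.4142, is at most the vertex count 4.

x^4 - 6x^3 + 10x^2 - 4x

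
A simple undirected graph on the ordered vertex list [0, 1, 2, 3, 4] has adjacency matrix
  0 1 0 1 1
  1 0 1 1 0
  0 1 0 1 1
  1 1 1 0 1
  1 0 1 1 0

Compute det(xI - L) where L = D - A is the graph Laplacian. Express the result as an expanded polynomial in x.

x^5 - 16x^4 + 94x^3 - 240x^2 + 225x

With the vertex order [0, 1, 2, 3, 4], the degrees are [3, 3, 3, 4, 3], giving D = diag(3, 3, 3, 4, 3) and L = D - A. L has integer entries, so p(x) = det(xI - L) has integer coefficients. Expanding the determinant yields x^5 - 16x^4 + 94x^3 - 240x^2 + 225x. Since p(0) = det(-L) = 0, x divides p(x).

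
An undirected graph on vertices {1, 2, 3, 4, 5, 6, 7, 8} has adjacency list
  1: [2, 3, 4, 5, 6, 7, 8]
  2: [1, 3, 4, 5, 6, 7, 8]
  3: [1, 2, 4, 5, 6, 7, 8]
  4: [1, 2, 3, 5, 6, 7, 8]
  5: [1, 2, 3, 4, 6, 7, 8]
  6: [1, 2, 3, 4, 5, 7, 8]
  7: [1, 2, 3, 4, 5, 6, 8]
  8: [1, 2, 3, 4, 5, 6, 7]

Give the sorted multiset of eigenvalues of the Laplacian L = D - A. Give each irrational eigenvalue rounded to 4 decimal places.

With the vertex order [1, 2, 3, 4, 5, 6, 7, 8], the degrees are [7, 7, 7, 7, 7, 7, 7, 7], giving D = diag(7, 7, 7, 7, 7, 7, 7, 7) and L = D - A. Diagonalising L (or applying a numerical eigensolver to the 8x8 matrix) gives the spectrum above. The single zero eigenvalue shows the graph is connected. There is one zero in the spectrum, matching the 1 component.

[0, 8, 8, 8, 8, 8, 8, 8]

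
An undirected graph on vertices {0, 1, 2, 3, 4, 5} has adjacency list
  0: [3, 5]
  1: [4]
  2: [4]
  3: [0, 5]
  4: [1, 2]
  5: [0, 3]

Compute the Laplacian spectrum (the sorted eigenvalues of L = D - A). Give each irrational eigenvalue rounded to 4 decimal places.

[0, 0, 1, 3, 3, 3]

Each diagonal entry of L is the vertex degree and each off-diagonal entry is -1 where an edge is present, 0 otherwise; in the order [0, 1, 2, 3, 4, 5] the diagonal is [2, 1, 1, 2, 2, 2]. Since every row of L sums to 0, the all-ones vector is in the kernel and 0 is an eigenvalue. The 2 zero eigenvalues correspond to the 2 connected components.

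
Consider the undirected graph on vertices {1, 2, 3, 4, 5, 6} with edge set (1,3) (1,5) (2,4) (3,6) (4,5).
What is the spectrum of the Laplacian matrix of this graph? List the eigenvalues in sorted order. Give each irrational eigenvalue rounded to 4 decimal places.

Each diagonal entry of L is the vertex degree and each off-diagonal entry is -1 where an edge is present, 0 otherwise; in the order [1, 2, 3, 4, 5, 6] the diagonal is [2, 1, 2, 2, 2, 1]. L is symmetric positive semidefinite, so every eigenvalue is real and nonnegative. The single zero eigenvalue shows the graph is connected. The eigenvalues sum to 10, which equals trace(L) = 2|E|.

[0, 0.2679, 1, 2, 3, 3.7321]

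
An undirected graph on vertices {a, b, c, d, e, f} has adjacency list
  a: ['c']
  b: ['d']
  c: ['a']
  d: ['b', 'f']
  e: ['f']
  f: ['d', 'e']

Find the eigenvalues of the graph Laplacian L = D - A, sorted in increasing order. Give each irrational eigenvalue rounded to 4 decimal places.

Reading degrees in the order [a, b, c, d, e, f] gives [1, 1, 1, 2, 1, 2]; set D = diag(1, 1, 1, 2, 1, 2) and form L = D - A. L is symmetric positive semidefinite, so every eigenvalue is real and nonnegative. The 2 zero eigenvalues correspond to the 2 connected components. There are 2 zeros in the spectrum, matching the 2 components.

[0, 0, 0.5858, 2, 2, 3.4142]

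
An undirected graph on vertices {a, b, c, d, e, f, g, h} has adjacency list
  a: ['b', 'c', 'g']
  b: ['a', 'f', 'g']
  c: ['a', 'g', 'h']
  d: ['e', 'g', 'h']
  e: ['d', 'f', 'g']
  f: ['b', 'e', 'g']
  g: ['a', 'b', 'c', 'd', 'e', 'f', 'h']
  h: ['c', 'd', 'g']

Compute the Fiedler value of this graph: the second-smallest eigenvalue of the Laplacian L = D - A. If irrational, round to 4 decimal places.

1.7530

Reading degrees in the order [a, b, c, d, e, f, g, h] gives [3, 3, 3, 3, 3, 3, 7, 3]; set D = diag(3, 3, 3, 3, 3, 3, 7, 3) and form L = D - A. The sorted Laplacian eigenvalues are [0, 1.7530, 1.7530, 3.4450, 3.4450, 4.8019, 4.8019, 8]; the algebraic connectivity is the second entry, 1.7530. The largest eigenvalue, 8, is at most the vertex count 8. The eigenvalues sum to 28, which equals trace(L) = 2|E|.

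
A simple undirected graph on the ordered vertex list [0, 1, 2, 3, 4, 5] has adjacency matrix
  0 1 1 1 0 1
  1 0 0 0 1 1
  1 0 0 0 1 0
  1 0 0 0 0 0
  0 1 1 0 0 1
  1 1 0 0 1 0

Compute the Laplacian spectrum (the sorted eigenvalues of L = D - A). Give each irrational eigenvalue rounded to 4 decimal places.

With the vertex order [0, 1, 2, 3, 4, 5], the degrees are [4, 3, 2, 1, 3, 3], giving D = diag(4, 3, 2, 1, 3, 3) and L = D - A. Since every row of L sums to 0, the all-ones vector is in the kernel and 0 is an eigenvalue. There is one zero in the spectrum, matching the 1 component.

[0, 0.9139, 2, 3.5720, 4, 5.5141]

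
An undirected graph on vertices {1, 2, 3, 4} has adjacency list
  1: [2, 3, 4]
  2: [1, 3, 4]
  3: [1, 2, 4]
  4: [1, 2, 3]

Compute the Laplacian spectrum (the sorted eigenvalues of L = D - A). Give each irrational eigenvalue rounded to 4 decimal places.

[0, 4, 4, 4]

Reading degrees in the order [1, 2, 3, 4] gives [3, 3, 3, 3]; set D = diag(3, 3, 3, 3) and form L = D - A. Diagonalising L (or applying a numerical eigensolver to the 4x4 matrix) gives the spectrum above. There is one zero in the spectrum, matching the 1 component. By the matrix-tree theorem the graph has (1/4) * product of the nonzero eigenvalues = 16 spanning trees.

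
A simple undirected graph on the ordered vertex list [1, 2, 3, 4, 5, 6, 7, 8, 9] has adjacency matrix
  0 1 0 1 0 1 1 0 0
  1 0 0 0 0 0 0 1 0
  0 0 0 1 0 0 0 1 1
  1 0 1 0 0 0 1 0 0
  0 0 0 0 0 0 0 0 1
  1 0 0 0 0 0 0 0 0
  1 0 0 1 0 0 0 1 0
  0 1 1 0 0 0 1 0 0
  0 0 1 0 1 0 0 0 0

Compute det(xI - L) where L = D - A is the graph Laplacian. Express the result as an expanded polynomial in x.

Each diagonal entry of L is the vertex degree and each off-diagonal entry is -1 where an edge is present, 0 otherwise; in the order [1, 2, 3, 4, 5, 6, 7, 8, 9] the diagonal is [4, 2, 3, 3, 1, 1, 3, 3, 2]. L has integer entries, so p(x) = det(xI - L) has integer coefficients. Expanding the determinant yields x^9 - 22x^8 + 200x^7 - 974x^6 + 2753x^5 - 4562x^4 + 4237x^3 - 1944x^2 + 315x. Since p(0) = det(-L) = 0, x divides p(x). The largest eigenvalue, 5.3801, is at most the vertex count 9.

x^9 - 22x^8 + 200x^7 - 974x^6 + 2753x^5 - 4562x^4 + 4237x^3 - 1944x^2 + 315x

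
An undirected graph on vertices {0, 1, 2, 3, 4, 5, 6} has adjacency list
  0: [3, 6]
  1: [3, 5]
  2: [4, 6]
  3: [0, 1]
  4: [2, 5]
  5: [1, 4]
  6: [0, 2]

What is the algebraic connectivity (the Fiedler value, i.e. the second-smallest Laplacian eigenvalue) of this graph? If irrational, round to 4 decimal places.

0.7530

With the vertex order [0, 1, 2, 3, 4, 5, 6], the degrees are [2, 2, 2, 2, 2, 2, 2], giving D = diag(2, 2, 2, 2, 2, 2, 2) and L = D - A. The smallest Laplacian eigenvalue is always 0. The next one, lambda_2 = 0.7530, measures how hard the graph is to disconnect: larger values mean better connectivity. The eigenvalues sum to 14, which equals trace(L) = 2|E|.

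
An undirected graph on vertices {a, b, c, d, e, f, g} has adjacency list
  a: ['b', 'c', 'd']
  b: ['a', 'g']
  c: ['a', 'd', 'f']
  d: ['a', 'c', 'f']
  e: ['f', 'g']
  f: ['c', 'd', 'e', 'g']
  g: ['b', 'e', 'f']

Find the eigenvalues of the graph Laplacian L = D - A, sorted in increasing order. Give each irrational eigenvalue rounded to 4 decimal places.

[0, 1.1864, 1.5858, 3.4707, 4, 4.4142, 5.3429]

With the vertex order [a, b, c, d, e, f, g], the degrees are [3, 2, 3, 3, 2, 4, 3], giving D = diag(3, 2, 3, 3, 2, 4, 3) and L = D - A. The multiplicity of 0 as a Laplacian eigenvalue equals the number of connected components. The single zero eigenvalue shows the graph is connected.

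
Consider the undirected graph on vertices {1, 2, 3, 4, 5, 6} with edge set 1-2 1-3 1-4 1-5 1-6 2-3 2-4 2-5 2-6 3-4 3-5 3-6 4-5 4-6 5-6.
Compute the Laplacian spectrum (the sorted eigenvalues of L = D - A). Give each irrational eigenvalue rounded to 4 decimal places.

[0, 6, 6, 6, 6, 6]

With the vertex order [1, 2, 3, 4, 5, 6], the degrees are [5, 5, 5, 5, 5, 5], giving D = diag(5, 5, 5, 5, 5, 5) and L = D - A. The multiplicity of 0 as a Laplacian eigenvalue equals the number of connected components. The eigenvalues sum to 30, which equals trace(L) = 2|E|.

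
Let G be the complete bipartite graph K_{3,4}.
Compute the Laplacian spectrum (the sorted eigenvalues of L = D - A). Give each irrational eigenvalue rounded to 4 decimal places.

The graph has 7 vertices and degree multiset [4, 4, 4, 3, 3, 3, 3]; D is the diagonal matrix of degrees and L = D - A. The multiplicity of 0 as a Laplacian eigenvalue equals the number of connected components. There is one zero in the spectrum, matching the 1 component.

[0, 3, 3, 3, 4, 4, 7]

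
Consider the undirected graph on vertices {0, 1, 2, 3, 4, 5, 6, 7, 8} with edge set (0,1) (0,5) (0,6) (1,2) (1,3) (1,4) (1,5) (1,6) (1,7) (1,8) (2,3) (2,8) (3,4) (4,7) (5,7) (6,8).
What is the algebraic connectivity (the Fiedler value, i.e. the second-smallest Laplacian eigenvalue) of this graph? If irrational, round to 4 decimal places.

With the vertex order [0, 1, 2, 3, 4, 5, 6, 7, 8], the degrees are [3, 8, 3, 3, 3, 3, 3, 3, 3], giving D = diag(3, 8, 3, 3, 3, 3, 3, 3, 3) and L = D - A. The smallest Laplacian eigenvalue is always 0. The next one, lambda_2 = 1.5858, measures how hard the graph is to disconnect: larger values mean better connectivity. There is one zero in the spectrum, matching the 1 component.

1.5858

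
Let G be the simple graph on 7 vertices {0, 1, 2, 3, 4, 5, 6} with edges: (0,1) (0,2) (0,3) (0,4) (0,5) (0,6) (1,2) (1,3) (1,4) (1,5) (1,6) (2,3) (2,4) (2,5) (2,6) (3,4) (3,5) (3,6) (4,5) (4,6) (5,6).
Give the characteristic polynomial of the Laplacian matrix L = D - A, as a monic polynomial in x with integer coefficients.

Each diagonal entry of L is the vertex degree and each off-diagonal entry is -1 where an edge is present, 0 otherwise; in the order [0, 1, 2, 3, 4, 5, 6] the diagonal is [6, 6, 6, 6, 6, 6, 6]. The eigenvalues of L are [0, 7, 7, 7, 7, 7, 7]; the characteristic polynomial is the product of (x - lambda_i), which multiplies out to x^7 - 42x^6 + 735x^5 - 6860x^4 + 36015x^3 - 100842x^2 + 117649x. The constant term is 0 because L is singular (the all-ones vector lies in its kernel).

x^7 - 42x^6 + 735x^5 - 6860x^4 + 36015x^3 - 100842x^2 + 117649x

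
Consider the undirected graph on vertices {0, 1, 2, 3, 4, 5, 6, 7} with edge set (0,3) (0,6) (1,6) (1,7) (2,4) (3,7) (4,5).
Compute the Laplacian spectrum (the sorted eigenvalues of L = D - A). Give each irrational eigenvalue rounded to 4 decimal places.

[0, 0, 1, 1.3820, 1.3820, 3, 3.6180, 3.6180]

Each diagonal entry of L is the vertex degree and each off-diagonal entry is -1 where an edge is present, 0 otherwise; in the order [0, 1, 2, 3, 4, 5, 6, 7] the diagonal is [2, 2, 1, 2, 2, 1, 2, 2]. Since every row of L sums to 0, the all-ones vector is in the kernel and 0 is an eigenvalue. The 2 zero eigenvalues correspond to the 2 connected components. The eigenvalues sum to 14, which equals trace(L) = 2|E|. The largest eigenvalue, 3.6180, is at most the vertex count 8.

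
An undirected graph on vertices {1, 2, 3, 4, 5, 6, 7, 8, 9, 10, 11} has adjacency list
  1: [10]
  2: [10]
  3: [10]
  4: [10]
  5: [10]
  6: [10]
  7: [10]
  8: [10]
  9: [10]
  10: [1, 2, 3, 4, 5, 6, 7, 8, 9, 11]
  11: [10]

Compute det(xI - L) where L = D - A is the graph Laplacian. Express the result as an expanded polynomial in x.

x^11 - 20x^10 + 135x^9 - 480x^8 + 1050x^7 - 1512x^6 + 1470x^5 - 960x^4 + 405x^3 - 100x^2 + 11x

Each diagonal entry of L is the vertex degree and each off-diagonal entry is -1 where an edge is present, 0 otherwise; in the order [1, 2, 3, 4, 5, 6, 7, 8, 9, 10, 11] the diagonal is [1, 1, 1, 1, 1, 1, 1, 1, 1, 10, 1]. L has integer entries, so p(x) = det(xI - L) has integer coefficients. Expanding the determinant yields x^11 - 20x^10 + 135x^9 - 480x^8 + 1050x^7 - 1512x^6 + 1470x^5 - 960x^4 + 405x^3 - 100x^2 + 11x. The constant term is 0 because L is singular (the all-ones vector lies in its kernel). The largest eigenvalue, 11, is at most the vertex count 11.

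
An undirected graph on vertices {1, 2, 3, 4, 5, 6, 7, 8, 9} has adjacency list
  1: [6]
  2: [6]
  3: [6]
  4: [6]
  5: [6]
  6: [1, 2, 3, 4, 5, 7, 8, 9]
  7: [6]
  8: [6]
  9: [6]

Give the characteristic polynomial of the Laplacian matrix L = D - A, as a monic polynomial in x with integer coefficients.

Reading degrees in the order [1, 2, 3, 4, 5, 6, 7, 8, 9] gives [1, 1, 1, 1, 1, 8, 1, 1, 1]; set D = diag(1, 1, 1, 1, 1, 8, 1, 1, 1) and form L = D - A. L has integer entries, so p(x) = det(xI - L) has integer coefficients. Expanding the determinant yields x^9 - 16x^8 + 84x^7 - 224x^6 + 350x^5 - 336x^4 + 196x^3 - 64x^2 + 9x. The constant term is 0 because L is singular (the all-ones vector lies in its kernel). By the matrix-tree theorem the graph has (1/9) * product of the nonzero eigenvalues = 1 spanning tree.

x^9 - 16x^8 + 84x^7 - 224x^6 + 350x^5 - 336x^4 + 196x^3 - 64x^2 + 9x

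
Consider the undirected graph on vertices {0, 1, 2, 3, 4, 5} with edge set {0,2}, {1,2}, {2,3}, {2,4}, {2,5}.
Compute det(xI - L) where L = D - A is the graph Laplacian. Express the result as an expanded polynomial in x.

Each diagonal entry of L is the vertex degree and each off-diagonal entry is -1 where an edge is present, 0 otherwise; in the order [0, 1, 2, 3, 4, 5] the diagonal is [1, 1, 5, 1, 1, 1]. L has integer entries, so p(x) = det(xI - L) has integer coefficients. Expanding the determinant yields x^6 - 10x^5 + 30x^4 - 40x^3 + 25x^2 - 6x. The coefficient of x^5 equals -trace(L) = -10, matching the sum of degrees. The largest eigenvalue, 6, is at most the vertex count 6.

x^6 - 10x^5 + 30x^4 - 40x^3 + 25x^2 - 6x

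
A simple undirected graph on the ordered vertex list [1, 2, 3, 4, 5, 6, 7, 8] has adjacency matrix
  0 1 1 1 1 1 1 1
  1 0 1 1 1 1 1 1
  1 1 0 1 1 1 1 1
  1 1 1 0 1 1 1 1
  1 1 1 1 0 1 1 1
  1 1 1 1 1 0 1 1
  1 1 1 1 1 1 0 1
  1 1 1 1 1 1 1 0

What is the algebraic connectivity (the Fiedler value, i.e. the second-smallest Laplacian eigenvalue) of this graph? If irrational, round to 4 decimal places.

Each diagonal entry of L is the vertex degree and each off-diagonal entry is -1 where an edge is present, 0 otherwise; in the order [1, 2, 3, 4, 5, 6, 7, 8] the diagonal is [7, 7, 7, 7, 7, 7, 7, 7]. Computing the eigenvalues of L and sorting gives [0, 8, 8, 8, 8, 8, 8, 8]. The Fiedler value lambda_2 = 8 is strictly positive, so the graph is connected.

8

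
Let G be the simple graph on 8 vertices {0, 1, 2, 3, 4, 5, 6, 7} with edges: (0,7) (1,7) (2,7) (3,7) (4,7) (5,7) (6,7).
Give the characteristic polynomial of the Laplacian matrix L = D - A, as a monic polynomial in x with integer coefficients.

With the vertex order [0, 1, 2, 3, 4, 5, 6, 7], the degrees are [1, 1, 1, 1, 1, 1, 1, 7], giving D = diag(1, 1, 1, 1, 1, 1, 1, 7) and L = D - A. Computing det(xI - L) by cofactor expansion (or equivalently via sum-over-permutations) gives x^8 - 14x^7 + 63x^6 - 140x^5 + 175x^4 - 126x^3 + 49x^2 - 8x. The constant term is 0 because L is singular (the all-ones vector lies in its kernel).

x^8 - 14x^7 + 63x^6 - 140x^5 + 175x^4 - 126x^3 + 49x^2 - 8x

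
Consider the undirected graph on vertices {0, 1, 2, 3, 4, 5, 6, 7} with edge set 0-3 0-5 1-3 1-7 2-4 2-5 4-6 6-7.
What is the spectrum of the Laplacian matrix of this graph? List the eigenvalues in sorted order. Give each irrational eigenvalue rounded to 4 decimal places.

[0, 0.5858, 0.5858, 2, 2, 3.4142, 3.4142, 4]

With the vertex order [0, 1, 2, 3, 4, 5, 6, 7], the degrees are [2, 2, 2, 2, 2, 2, 2, 2], giving D = diag(2, 2, 2, 2, 2, 2, 2, 2) and L = D - A. The multiplicity of 0 as a Laplacian eigenvalue equals the number of connected components. The single zero eigenvalue shows the graph is connected. The largest eigenvalue, 4, is at most the vertex count 8. By the matrix-tree theorem the graph has (1/8) * product of the nonzero eigenvalues = 8 spanning trees.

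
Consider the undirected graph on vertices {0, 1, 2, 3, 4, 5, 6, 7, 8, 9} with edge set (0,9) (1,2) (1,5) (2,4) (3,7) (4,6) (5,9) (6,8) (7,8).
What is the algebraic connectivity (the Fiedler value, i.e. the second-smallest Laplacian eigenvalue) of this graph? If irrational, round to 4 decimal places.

Each diagonal entry of L is the vertex degree and each off-diagonal entry is -1 where an edge is present, 0 otherwise; in the order [0, 1, 2, 3, 4, 5, 6, 7, 8, 9] the diagonal is [1, 2, 2, 1, 2, 2, 2, 2, 2, 2]. The sorted Laplacian eigenvalues are [0, 0.0979, 0.3820, 0.8244, 1.3820, 2, 2.6180, 3.1756, 3.6180, 3.9021]; the algebraic connectivity is the second entry, 0.0979. The eigenvalues sum to 18, which equals trace(L) = 2|E|.

0.0979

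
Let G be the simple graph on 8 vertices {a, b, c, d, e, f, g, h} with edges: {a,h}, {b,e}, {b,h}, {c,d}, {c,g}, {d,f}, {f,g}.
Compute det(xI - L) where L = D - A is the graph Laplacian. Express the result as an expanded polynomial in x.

Reading degrees in the order [a, b, c, d, e, f, g, h] gives [1, 2, 2, 2, 1, 2, 2, 2]; set D = diag(1, 2, 2, 2, 1, 2, 2, 2) and form L = D - A. L has integer entries, so p(x) = det(xI - L) has integer coefficients. Expanding the determinant yields x^8 - 14x^7 + 78x^6 - 220x^5 + 328x^4 - 240x^3 + 64x^2. The constant term is 0 because L is singular (the all-ones vector lies in its kernel). There are 2 zeros in the spectrum, matching the 2 components.

x^8 - 14x^7 + 78x^6 - 220x^5 + 328x^4 - 240x^3 + 64x^2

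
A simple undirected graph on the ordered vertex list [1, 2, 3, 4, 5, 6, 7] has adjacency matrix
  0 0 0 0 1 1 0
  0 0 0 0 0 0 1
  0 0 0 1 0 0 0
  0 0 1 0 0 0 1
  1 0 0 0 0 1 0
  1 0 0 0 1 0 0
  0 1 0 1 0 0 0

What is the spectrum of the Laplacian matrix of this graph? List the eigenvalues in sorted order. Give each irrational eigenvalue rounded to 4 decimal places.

[0, 0, 0.5858, 2, 3, 3, 3.4142]

Reading degrees in the order [1, 2, 3, 4, 5, 6, 7] gives [2, 1, 1, 2, 2, 2, 2]; set D = diag(2, 1, 1, 2, 2, 2, 2) and form L = D - A. Diagonalising L (or applying a numerical eigensolver to the 7x7 matrix) gives the spectrum above. The 2 zero eigenvalues correspond to the 2 connected components.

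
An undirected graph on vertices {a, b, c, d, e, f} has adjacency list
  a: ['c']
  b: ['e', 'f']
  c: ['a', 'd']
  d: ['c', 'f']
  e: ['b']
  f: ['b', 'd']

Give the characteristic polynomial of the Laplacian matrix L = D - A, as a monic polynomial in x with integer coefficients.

x^6 - 10x^5 + 36x^4 - 56x^3 + 35x^2 - 6x

With the vertex order [a, b, c, d, e, f], the degrees are [1, 2, 2, 2, 1, 2], giving D = diag(1, 2, 2, 2, 1, 2) and L = D - A. L has integer entries, so p(x) = det(xI - L) has integer coefficients. Expanding the determinant yields x^6 - 10x^5 + 36x^4 - 56x^3 + 35x^2 - 6x. The constant term is 0 because L is singular (the all-ones vector lies in its kernel). The eigenvalues sum to 10, which equals trace(L) = 2|E|.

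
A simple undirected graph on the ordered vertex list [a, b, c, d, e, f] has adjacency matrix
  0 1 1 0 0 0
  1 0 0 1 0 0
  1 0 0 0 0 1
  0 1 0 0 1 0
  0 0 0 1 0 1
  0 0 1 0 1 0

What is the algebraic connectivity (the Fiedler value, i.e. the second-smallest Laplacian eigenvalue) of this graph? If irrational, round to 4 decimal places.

1

With the vertex order [a, b, c, d, e, f], the degrees are [2, 2, 2, 2, 2, 2], giving D = diag(2, 2, 2, 2, 2, 2) and L = D - A. The smallest Laplacian eigenvalue is always 0. The next one, lambda_2 = 1, measures how hard the graph is to disconnect: larger values mean better connectivity. The largest eigenvalue, 4, is at most the vertex count 6. The eigenvalues sum to 12, which equals trace(L) = 2|E|.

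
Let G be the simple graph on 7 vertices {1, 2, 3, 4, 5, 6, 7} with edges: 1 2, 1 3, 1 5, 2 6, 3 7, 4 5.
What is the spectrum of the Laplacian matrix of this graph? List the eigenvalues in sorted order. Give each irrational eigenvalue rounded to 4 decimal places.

[0, 0.3820, 0.3820, 1.5858, 2.6180, 2.6180, 4.4142]

With the vertex order [1, 2, 3, 4, 5, 6, 7], the degrees are [3, 2, 2, 1, 2, 1, 1], giving D = diag(3, 2, 2, 1, 2, 1, 1) and L = D - A. Since every row of L sums to 0, the all-ones vector is in the kernel and 0 is an eigenvalue. The single zero eigenvalue shows the graph is connected. There is one zero in the spectrum, matching the 1 component. The largest eigenvalue, 4.4142, is at most the vertex count 7.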